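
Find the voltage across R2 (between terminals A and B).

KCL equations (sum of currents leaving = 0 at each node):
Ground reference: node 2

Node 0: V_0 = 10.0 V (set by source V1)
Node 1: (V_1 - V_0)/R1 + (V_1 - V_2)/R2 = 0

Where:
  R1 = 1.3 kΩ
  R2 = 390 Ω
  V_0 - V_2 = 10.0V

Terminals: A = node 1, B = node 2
R1 and R2 are in series across V1 (node 0 → node 1 → node 2), and the output A–B is taken across R2, so this is a voltage divider.
Series current: I = V1/(R1 + R2) = 10/(1300 + 390) = 10/1690 = 0.005917 A
V_R2 = I × R2 = V1 × R2/(R1 + R2) = 10 × 390/1690 = 2.308 V

Final answer: 2.308 V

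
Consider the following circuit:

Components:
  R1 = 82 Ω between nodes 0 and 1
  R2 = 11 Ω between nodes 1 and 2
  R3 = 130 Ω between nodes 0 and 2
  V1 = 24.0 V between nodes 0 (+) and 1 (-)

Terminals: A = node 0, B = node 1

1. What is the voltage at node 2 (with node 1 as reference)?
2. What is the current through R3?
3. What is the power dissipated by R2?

Nodal analysis, taking node 1 as the 0 V reference.
Source V1 fixes V_0 = 24 V.
KCL at each unknown node (sum of currents leaving = 0; resistances in Ω):
  Node 2: (V_2 - 0)/11 + (V_2 - 24)/130 = 0
Collecting terms: 0.0986 × V_2 = 0.1846  =>  V_2 = 1.872 V
Part 1:
  Read off the nodal solution: V_2 = 1.872 V
Part 2:
  I_R3 = (V_0 - V_2)/R3 = (24 - 1.872)/130 = 0.1702 A
  Magnitude: I_R3 = 0.1702 A
Part 3:
  I_R2 = (V_1 - V_2)/R2 = (0 - 1.872)/11 = -0.1702 A
  P_R2 = I_R2² × R2 = (-0.1702)² × 11 = 0.3187 W

Final answers:
1. V_2 = 1.872 V
2. I_R3 = 0.1702 A
3. P_R2 = 0.3187 W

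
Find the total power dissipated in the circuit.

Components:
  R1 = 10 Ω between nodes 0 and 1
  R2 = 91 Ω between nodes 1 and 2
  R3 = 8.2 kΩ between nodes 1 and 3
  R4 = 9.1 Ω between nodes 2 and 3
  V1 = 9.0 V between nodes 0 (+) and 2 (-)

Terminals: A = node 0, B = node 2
Nodal analysis, taking node 2 as the 0 V reference.
Source V1 fixes V_0 = 9 V.
KCL at each unknown node (sum of currents leaving = 0; resistances in Ω):
  Node 1: (V_1 - 9)/10 + (V_1 - 0)/91 + (V_1 - V_3)/8200 = 0
  Node 3: (V_3 - V_1)/8200 + (V_3 - 0)/9.1 = 0
Collecting terms (coefficients in siemens):
  0.1111·V_1 - 0.000122·V_3 = 0.9
  0.11·V_3 - 0.000122·V_1 = 0
Determinant D = (0.1111)(0.11) - (-0.000122)(-0.000122) = 0.01222
V_1 = [(0.9)(0.11) - (-0.000122)(0)]/D = 8.1 V
V_3 = [(0.1111)(0) - (0.9)(-0.000122)]/D = 0.008979 V
Power in each resistor, P = (ΔV)²/R:
  P_R1 = (9 - 8.1)²/10 = 0.081 W
  P_R2 = (8.1 - 0)²/91 = 0.721 W
  P_R3 = (8.1 - 0.008979)²/8200 = 0.007984 W
  P_R4 = (0 - 0.008979)²/9.1 = 0.00000886 W
P_total = P_R1 + P_R2 + P_R3 + P_R4 = 0.81 W

Final answer: 0.81 W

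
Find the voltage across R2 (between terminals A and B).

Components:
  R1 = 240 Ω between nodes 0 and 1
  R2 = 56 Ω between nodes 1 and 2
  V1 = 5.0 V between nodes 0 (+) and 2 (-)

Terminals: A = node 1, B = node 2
R1 and R2 are in series across V1 (node 0 → node 1 → node 2), and the output A–B is taken across R2, so this is a voltage divider.
Series current: I = V1/(R1 + R2) = 5/(240 + 56) = 5/296 = 0.01689 A
V_R2 = I × R2 = V1 × R2/(R1 + R2) = 5 × 56/296 = 0.9459 V

Final answer: 0.9459 V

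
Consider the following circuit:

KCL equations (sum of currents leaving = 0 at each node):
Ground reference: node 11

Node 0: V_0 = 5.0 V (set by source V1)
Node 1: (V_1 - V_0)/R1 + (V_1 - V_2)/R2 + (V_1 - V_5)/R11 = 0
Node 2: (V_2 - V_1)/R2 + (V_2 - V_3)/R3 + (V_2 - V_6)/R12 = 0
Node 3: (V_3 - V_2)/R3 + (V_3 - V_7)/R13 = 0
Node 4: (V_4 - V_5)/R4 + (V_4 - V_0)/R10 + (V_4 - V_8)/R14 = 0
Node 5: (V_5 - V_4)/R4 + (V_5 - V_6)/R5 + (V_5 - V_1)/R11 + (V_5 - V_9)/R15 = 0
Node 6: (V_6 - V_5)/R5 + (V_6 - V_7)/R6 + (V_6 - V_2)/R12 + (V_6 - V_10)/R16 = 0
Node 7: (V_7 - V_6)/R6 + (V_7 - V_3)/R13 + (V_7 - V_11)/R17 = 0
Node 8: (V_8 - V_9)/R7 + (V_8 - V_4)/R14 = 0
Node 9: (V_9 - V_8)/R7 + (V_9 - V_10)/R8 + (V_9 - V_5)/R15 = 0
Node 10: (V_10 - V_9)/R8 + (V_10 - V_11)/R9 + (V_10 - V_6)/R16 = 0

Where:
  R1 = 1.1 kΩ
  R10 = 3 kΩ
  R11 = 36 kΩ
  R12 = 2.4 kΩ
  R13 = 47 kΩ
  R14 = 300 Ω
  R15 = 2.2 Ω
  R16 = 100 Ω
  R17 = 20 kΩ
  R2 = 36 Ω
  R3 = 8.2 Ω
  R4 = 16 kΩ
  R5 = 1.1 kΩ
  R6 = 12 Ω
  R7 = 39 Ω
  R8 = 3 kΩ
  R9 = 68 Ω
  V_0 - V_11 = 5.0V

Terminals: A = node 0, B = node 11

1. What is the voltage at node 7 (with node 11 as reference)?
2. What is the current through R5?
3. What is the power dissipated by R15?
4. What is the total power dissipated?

Nodal analysis, taking node 11 as the 0 V reference.
Source V1 fixes V_0 = 5 V.
KCL at each unknown node (sum of currents leaving = 0; resistances in Ω):
  Node 1: (V_1 - 5)/1100 + (V_1 - V_2)/36 + (V_1 - V_5)/36000 = 0
  Node 2: (V_2 - V_1)/36 + (V_2 - V_3)/8.2 + (V_2 - V_6)/2400 = 0
  Node 3: (V_3 - V_2)/8.2 + (V_3 - V_7)/47000 = 0
  Node 4: (V_4 - V_5)/16000 + (V_4 - 5)/3000 + (V_4 - V_8)/300 = 0
  Node 5: (V_5 - V_4)/16000 + (V_5 - V_6)/1100 + (V_5 - V_1)/36000 + (V_5 - V_9)/2.2 = 0
  Node 6: (V_6 - V_5)/1100 + (V_6 - V_7)/12 + (V_6 - V_2)/2400 + (V_6 - V_10)/100 = 0
  Node 7: (V_7 - V_6)/12 + (V_7 - V_3)/47000 + (V_7 - 0)/20000 = 0
  Node 8: (V_8 - V_9)/39 + (V_8 - V_4)/300 = 0
  Node 9: (V_9 - V_8)/39 + (V_9 - V_10)/3000 + (V_9 - V_5)/2.2 = 0
  Node 10: (V_10 - V_9)/3000 + (V_10 - 0)/68 + (V_10 - V_6)/100 = 0
Collecting terms (coefficients in siemens):
  0.02871·V_1 - 0.02778·V_2 - 0.00002778·V_5 = 0.004545
  0.1501·V_2 - 0.02778·V_1 - 0.122·V_3 - 0.0004167·V_6 = 0
  0.122·V_3 - 0.122·V_2 - 0.00002128·V_7 = 0
  0.003729·V_4 - 0.0000625·V_5 - 0.003333·V_8 = 0.001667
  0.4555·V_5 - 0.00002778·V_1 - 0.0000625·V_4 - 0.0009091·V_6 - 0.4545·V_9 = 0
  0.09466·V_6 - 0.0004167·V_2 - 0.0009091·V_5 - 0.08333·V_7 - 0.01·V_10 = 0
  0.0834·V_7 - 0.00002128·V_3 - 0.08333·V_6 = 0
  0.02897·V_8 - 0.003333·V_4 - 0.02564·V_9 = 0
  0.4805·V_9 - 0.4545·V_5 - 0.02564·V_8 - 0.0003333·V_10 = 0
  0.02504·V_10 - 0.01·V_6 - 0.0003333·V_9 = 0
Solving these 10 simultaneous equations (Gaussian elimination) gives:
  V_1 = 3.469 V, V_2 = 3.421 V, V_3 = 3.42 V, V_4 = 1.646 V
  V_5 = 1.273 V, V_6 = 0.3816 V, V_7 = 0.3822 V, V_8 = 1.318 V
  V_9 = 1.275 V, V_10 = 0.1694 V
Part 1:
  Read off the nodal solution: V_7 = 0.3822 V
Part 2:
  I_R5 = (V_5 - V_6)/R5 = (1.273 - 0.3816)/1100 = 0.0008105 A
  Magnitude: I_R5 = 0.0008105 A
Part 3:
  I_R15 = (V_5 - V_9)/R15 = (1.273 - 1.275)/2.2 = -0.0007263 A
  P_R15 = I_R15² × R15 = (-0.0007263)² × 2.2 = 0.00000116 W
Part 4:
  Power in each resistor, P = (ΔV)²/R:
    P_R1 = (5 - 3.469)²/1100 = 0.002131 W
    P_R2 = (3.469 - 3.421)²/36 = 0.00006378 W
    P_R3 = (3.421 - 3.42)²/8.2 = 0.00000003426 W
    P_R4 = (1.646 - 1.273)²/16000 = 0.000008682 W
    P_R5 = (1.273 - 0.3816)²/1100 = 0.0007227 W
    P_R6 = (0.3816 - 0.3822)²/12 = 0.00000002488 W
    P_R7 = (1.318 - 1.275)²/39 = 0.00004674 W
    P_R8 = (1.275 - 0.1694)²/3000 = 0.0004073 W
    P_R9 = (0.1694 - 0)²/68 = 0.0004219 W
    P_R10 = (5 - 1.646)²/3000 = 0.00375 W
    P_R11 = (3.469 - 1.273)²/36000 = 0.0001339 W
    P_R12 = (3.421 - 0.3816)²/2400 = 0.003849 W
    P_R13 = (3.42 - 0.3822)²/47000 = 0.0001964 W
    P_R14 = (1.646 - 1.318)²/300 = 0.0003595 W
    P_R15 = (1.273 - 1.275)²/2.2 = 0.00000116 W
    P_R16 = (0.3816 - 0.1694)²/100 = 0.0004505 W
    P_R17 = (0.3822 - 0)²/20000 = 0.000007303 W
  P_total = P_R1 + P_R2 + P_R3 + P_R4 + P_R5 + P_R6 + P_R7 + P_R8 + P_R9 + P_R10 + P_R11 + P_R12 + P_R13 + P_R14 + P_R15 + P_R16 + P_R17 = 0.01255 W

Final answers:
1. V_7 = 0.3822 V
2. I_R5 = 0.0008105 A
3. P_R15 = 1.16e-06 W
4. P_total = 0.01255 W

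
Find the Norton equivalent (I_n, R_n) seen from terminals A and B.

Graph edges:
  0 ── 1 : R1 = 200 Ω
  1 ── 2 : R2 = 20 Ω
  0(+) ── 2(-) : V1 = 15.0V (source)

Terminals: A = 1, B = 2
Find the Thévenin equivalent first; then I_n = V_th/R_th and R_n = R_th.
Step 1 — V_th is the open-circuit voltage V_A - V_B (nothing connected across the terminals).
Nodal analysis, taking node 2 as the 0 V reference.
Source V1 fixes V_0 = 15 V.
KCL at each unknown node (sum of currents leaving = 0; resistances in Ω):
  Node 1: (V_1 - 15)/200 + (V_1 - 0)/20 = 0
Collecting terms: 0.055 × V_1 = 0.075  =>  V_1 = 1.364 V
V_th = V_1 - V_2 = 1.364 - 0 = 1.364 V
Step 2 — R_th: zero the source — replace V1 by a short circuit (node 2 merges into node 0) — and find the resistance seen between A (node 1) and B (node 0).
Reduce the network between node 1 (A) and node 0 (B) by series/parallel combination:
  Rp1 = R1 ‖ R2 (parallel, both between nodes 0 and 1) = 1/(1/200 + 1/20) = 18.18 Ω
R_th = 18.18 Ω
I_n = V_th/R_th = 1.364/18.18 = 0.075 A, and R_n = R_th = 18.18 Ω

Final answer: I_n = 0.075 A, R_n = 18.18 Ω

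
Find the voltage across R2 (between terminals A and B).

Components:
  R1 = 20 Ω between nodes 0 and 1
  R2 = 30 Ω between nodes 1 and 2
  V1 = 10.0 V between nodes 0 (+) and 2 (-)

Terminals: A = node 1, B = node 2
R1 and R2 are in series across V1 (node 0 → node 1 → node 2), and the output A–B is taken across R2, so this is a voltage divider.
Series current: I = V1/(R1 + R2) = 10/(20 + 30) = 10/50 = 0.2 A
V_R2 = I × R2 = V1 × R2/(R1 + R2) = 10 × 30/50 = 6 V

Final answer: 6 V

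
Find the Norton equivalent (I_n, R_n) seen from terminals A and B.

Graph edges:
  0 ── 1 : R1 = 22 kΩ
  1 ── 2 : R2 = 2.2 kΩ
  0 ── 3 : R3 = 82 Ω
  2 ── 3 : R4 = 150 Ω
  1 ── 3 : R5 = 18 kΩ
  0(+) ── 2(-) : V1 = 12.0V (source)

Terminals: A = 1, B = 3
Find the Thévenin equivalent first; then I_n = V_th/R_th and R_n = R_th.
Step 1 — V_th is the open-circuit voltage V_A - V_B (nothing connected across the terminals).
Nodal analysis, taking node 2 as the 0 V reference.
Source V1 fixes V_0 = 12 V.
KCL at each unknown node (sum of currents leaving = 0; resistances in Ω):
  Node 1: (V_1 - 12)/22000 + (V_1 - 0)/2200 + (V_1 - V_3)/18000 = 0
  Node 3: (V_3 - 12)/82 + (V_3 - 0)/150 + (V_3 - V_1)/18000 = 0
Collecting terms (coefficients in siemens):
  0.0005556·V_1 - 0.00005556·V_3 = 0.0005455
  0.01892·V_3 - 0.00005556·V_1 = 0.1463
Determinant D = (0.0005556)(0.01892) - (-0.00005556)(-0.00005556) = 0.00001051
V_1 = [(0.0005455)(0.01892) - (-0.00005556)(0.1463)]/D = 1.756 V
V_3 = [(0.0005556)(0.1463) - (0.0005455)(-0.00005556)]/D = 7.741 V
V_th = V_1 - V_3 = 1.756 - 7.741 = -5.985 V
Step 2 — R_th: zero the source — replace V1 by a short circuit (node 2 merges into node 0) — and find the resistance seen between A (node 1) and B (node 3).
Reduce the network between node 1 (A) and node 3 (B) by series/parallel combination:
  Rp1 = R1 ‖ R2 (parallel, both between nodes 0 and 1) = 1/(1/22000 + 1/2200) = 2000 Ω
  Rp2 = R3 ‖ R4 (parallel, both between nodes 0 and 3) = 1/(1/82 + 1/150) = 53.02 Ω
  Rs1 = Rp1 + Rp2 (series, joined only at node 0) = 2000 + 53.02 = 2053 Ω
  Rp3 = R5 ‖ Rs1 (parallel, both between nodes 1 and 3) = 1/(1/18000 + 1/2053) = 1843 Ω
R_th = 1.843 kΩ
I_n = V_th/R_th = -5.985/1843 = -0.003248 A, and R_n = R_th = 1.843 kΩ

Final answer: I_n = -0.003248 A, R_n = 1.843 kΩ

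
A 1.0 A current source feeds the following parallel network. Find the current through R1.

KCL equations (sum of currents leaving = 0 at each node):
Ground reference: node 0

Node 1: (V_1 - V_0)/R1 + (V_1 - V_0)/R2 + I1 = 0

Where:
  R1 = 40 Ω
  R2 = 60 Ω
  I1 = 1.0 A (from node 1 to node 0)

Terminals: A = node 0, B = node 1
All resistors sit directly between nodes 0 and 1, so they are in parallel and share one voltage V; the full source current 1 A splits among them.
1/R_par = 1/40 + 1/60 = 0.04167 S  =>  R_par = 24 Ω
V = I × R_par = 1 × 24 = 24 V
I_R1 = V/R1 = 24/40 = 0.6 A

Final answer: 0.6 A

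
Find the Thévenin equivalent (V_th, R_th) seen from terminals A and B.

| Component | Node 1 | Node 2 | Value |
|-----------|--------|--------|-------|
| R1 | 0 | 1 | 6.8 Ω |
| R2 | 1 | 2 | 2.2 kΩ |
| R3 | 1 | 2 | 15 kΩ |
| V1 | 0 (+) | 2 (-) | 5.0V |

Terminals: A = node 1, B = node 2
Step 1 — V_th is the open-circuit voltage V_A - V_B (nothing connected across the terminals).
Nodal analysis, taking node 2 as the 0 V reference.
Source V1 fixes V_0 = 5 V.
KCL at each unknown node (sum of currents leaving = 0; resistances in Ω):
  Node 1: (V_1 - 5)/6.8 + (V_1 - 0)/2200 + (V_1 - 0)/15000 = 0
Collecting terms: 0.1476 × V_1 = 0.7353  =>  V_1 = 4.982 V
V_th = V_1 - V_2 = 4.982 - 0 = 4.982 V
Step 2 — R_th: zero the source — replace V1 by a short circuit (node 2 merges into node 0) — and find the resistance seen between A (node 1) and B (node 0).
Reduce the network between node 1 (A) and node 0 (B) by series/parallel combination:
  Rp1 = R1 ‖ R2 ‖ R3 (parallel, all between nodes 0 and 1) = 1/(1/6.8 + 1/2200 + 1/15000) = 6.776 Ω
R_th = 6.776 Ω

Final answer: V_th = 4.982 V, R_th = 6.776 Ω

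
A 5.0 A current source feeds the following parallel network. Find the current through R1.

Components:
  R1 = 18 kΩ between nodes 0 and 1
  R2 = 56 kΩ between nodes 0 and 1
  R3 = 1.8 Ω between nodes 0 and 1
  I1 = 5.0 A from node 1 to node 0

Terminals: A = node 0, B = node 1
All resistors sit directly between nodes 0 and 1, so they are in parallel and share one voltage V; the full source current 5 A splits among them.
1/R_par = 1/18000 + 1/56000 + 1/1.8 = 0.5556 S  =>  R_par = 1.8 Ω
V = I × R_par = 5 × 1.8 = 8.999 V
I_R1 = V/R1 = 8.999/18000 = 0.0004999 A

Final answer: 0.0004999 A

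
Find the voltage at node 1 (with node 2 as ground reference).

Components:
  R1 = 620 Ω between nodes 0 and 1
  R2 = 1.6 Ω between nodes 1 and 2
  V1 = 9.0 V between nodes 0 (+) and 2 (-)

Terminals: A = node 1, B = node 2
Nodal analysis, taking node 2 as the 0 V reference.
Source V1 fixes V_0 = 9 V.
KCL at each unknown node (sum of currents leaving = 0; resistances in Ω):
  Node 1: (V_1 - 9)/620 + (V_1 - 0)/1.6 = 0
Collecting terms: 0.6266 × V_1 = 0.01452  =>  V_1 = 0.02317 V
The requested potential is V_1 = 0.02317 V.

Final answer: V_1 = 0.02317 V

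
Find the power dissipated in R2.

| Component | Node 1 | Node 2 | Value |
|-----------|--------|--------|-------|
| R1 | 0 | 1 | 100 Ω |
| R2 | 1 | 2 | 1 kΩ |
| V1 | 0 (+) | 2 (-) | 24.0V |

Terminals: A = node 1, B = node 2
Nodal analysis, taking node 2 as the 0 V reference.
Source V1 fixes V_0 = 24 V.
KCL at each unknown node (sum of currents leaving = 0; resistances in Ω):
  Node 1: (V_1 - 24)/100 + (V_1 - 0)/1000 = 0
Collecting terms: 0.011 × V_1 = 0.24  =>  V_1 = 21.82 V
I_R2 = (V_1 - V_2)/R2 = (21.82 - 0)/1000 = 0.02182 A
P_R2 = I_R2² × R2 = (0.02182)² × 1000 = 0.476 W

Final answer: 0.476 W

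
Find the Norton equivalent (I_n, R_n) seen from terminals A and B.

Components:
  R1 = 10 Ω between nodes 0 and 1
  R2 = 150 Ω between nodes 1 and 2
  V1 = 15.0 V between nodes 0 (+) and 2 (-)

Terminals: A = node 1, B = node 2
Find the Thévenin equivalent first; then I_n = V_th/R_th and R_n = R_th.
Step 1 — V_th is the open-circuit voltage V_A - V_B (nothing connected across the terminals).
Nodal analysis, taking node 2 as the 0 V reference.
Source V1 fixes V_0 = 15 V.
KCL at each unknown node (sum of currents leaving = 0; resistances in Ω):
  Node 1: (V_1 - 15)/10 + (V_1 - 0)/150 = 0
Collecting terms: 0.1067 × V_1 = 1.5  =>  V_1 = 14.06 V
V_th = V_1 - V_2 = 14.06 - 0 = 14.06 V
Step 2 — R_th: zero the source — replace V1 by a short circuit (node 2 merges into node 0) — and find the resistance seen between A (node 1) and B (node 0).
Reduce the network between node 1 (A) and node 0 (B) by series/parallel combination:
  Rp1 = R1 ‖ R2 (parallel, both between nodes 0 and 1) = 1/(1/10 + 1/150) = 9.375 Ω
R_th = 9.375 Ω
I_n = V_th/R_th = 14.06/9.375 = 1.5 A, and R_n = R_th = 9.375 Ω

Final answer: I_n = 1.5 A, R_n = 9.375 Ω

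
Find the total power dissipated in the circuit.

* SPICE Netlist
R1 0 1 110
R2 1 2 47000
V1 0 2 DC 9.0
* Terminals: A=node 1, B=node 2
Nodal analysis, taking node 2 as the 0 V reference.
Source V1 fixes V_0 = 9 V.
KCL at each unknown node (sum of currents leaving = 0; resistances in Ω):
  Node 1: (V_1 - 9)/110 + (V_1 - 0)/47000 = 0
Collecting terms: 0.009112 × V_1 = 0.08182  =>  V_1 = 8.979 V
Power in each resistor, P = (ΔV)²/R:
  P_R1 = (9 - 8.979)²/110 = 0.000004015 W
  P_R2 = (8.979 - 0)²/47000 = 0.001715 W
P_total = P_R1 + P_R2 = 0.001719 W

Final answer: 0.001719 W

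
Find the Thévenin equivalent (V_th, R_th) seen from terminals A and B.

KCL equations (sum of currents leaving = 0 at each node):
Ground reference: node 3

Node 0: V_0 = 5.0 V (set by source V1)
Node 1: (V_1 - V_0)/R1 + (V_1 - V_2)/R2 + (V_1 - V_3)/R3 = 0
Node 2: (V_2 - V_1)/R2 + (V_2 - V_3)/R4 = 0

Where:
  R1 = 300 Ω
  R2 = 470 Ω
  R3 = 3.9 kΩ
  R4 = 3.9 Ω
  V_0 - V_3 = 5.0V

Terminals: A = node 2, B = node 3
Step 1 — V_th is the open-circuit voltage V_A - V_B (nothing connected across the terminals).
Nodal analysis, taking node 3 as the 0 V reference.
Source V1 fixes V_0 = 5 V.
KCL at each unknown node (sum of currents leaving = 0; resistances in Ω):
  Node 1: (V_1 - 5)/300 + (V_1 - V_2)/470 + (V_1 - 0)/3900 = 0
  Node 2: (V_2 - V_1)/470 + (V_2 - 0)/3.9 = 0
Collecting terms (coefficients in siemens):
  0.005717·V_1 - 0.002128·V_2 = 0.01667
  0.2585·V_2 - 0.002128·V_1 = 0
Determinant D = (0.005717)(0.2585) - (-0.002128)(-0.002128) = 0.001474
V_1 = [(0.01667)(0.2585) - (-0.002128)(0)]/D = 2.924 V
V_2 = [(0.005717)(0) - (0.01667)(-0.002128)]/D = 0.02406 V
V_th = V_2 - V_3 = 0.02406 - 0 = 0.02406 V
Step 2 — R_th: zero the source — replace V1 by a short circuit (node 3 merges into node 0) — and find the resistance seen between A (node 2) and B (node 0).
Reduce the network between node 2 (A) and node 0 (B) by series/parallel combination:
  Rp1 = R1 ‖ R3 (parallel, both between nodes 0 and 1) = 1/(1/300 + 1/3900) = 278.6 Ω
  Rs1 = R2 + Rp1 (series, joined only at node 1) = 470 + 278.6 = 748.6 Ω
  Rp2 = R4 ‖ Rs1 (parallel, both between nodes 0 and 2) = 1/(1/3.9 + 1/748.6) = 3.88 Ω
R_th = 3.88 Ω

Final answer: V_th = 0.02406 V, R_th = 3.88 Ω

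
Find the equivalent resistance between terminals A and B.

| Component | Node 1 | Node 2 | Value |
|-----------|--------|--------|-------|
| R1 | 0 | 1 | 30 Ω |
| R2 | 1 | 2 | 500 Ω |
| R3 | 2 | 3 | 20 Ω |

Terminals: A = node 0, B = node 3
Reduce the network between node 0 (A) and node 3 (B) by series/parallel combination:
  Rs1 = R1 + R2 (series, joined only at node 1) = 30 + 500 = 530 Ω
  Rs2 = R3 + Rs1 (series, joined only at node 2) = 20 + 530 = 550 Ω
R_eq = 550 Ω

Final answer: 550 Ω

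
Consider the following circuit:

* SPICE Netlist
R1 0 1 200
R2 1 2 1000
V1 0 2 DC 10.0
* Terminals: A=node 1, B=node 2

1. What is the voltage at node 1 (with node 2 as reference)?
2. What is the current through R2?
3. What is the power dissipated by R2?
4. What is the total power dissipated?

Nodal analysis, taking node 2 as the 0 V reference.
Source V1 fixes V_0 = 10 V.
KCL at each unknown node (sum of currents leaving = 0; resistances in Ω):
  Node 1: (V_1 - 10)/200 + (V_1 - 0)/1000 = 0
Collecting terms: 0.006 × V_1 = 0.05  =>  V_1 = 8.333 V
Part 1:
  Read off the nodal solution: V_1 = 8.333 V
Part 2:
  I_R2 = (V_1 - V_2)/R2 = (8.333 - 0)/1000 = 0.008333 A
  Magnitude: I_R2 = 0.008333 A
Part 3:
  I_R2 = (V_1 - V_2)/R2 = (8.333 - 0)/1000 = 0.008333 A
  P_R2 = I_R2² × R2 = (0.008333)² × 1000 = 0.06944 W
Part 4:
  Power in each resistor, P = (ΔV)²/R:
    P_R1 = (10 - 8.333)²/200 = 0.01389 W
    P_R2 = (8.333 - 0)²/1000 = 0.06944 W
  P_total = P_R1 + P_R2 = 0.08333 W

Final answers:
1. V_1 = 8.333 V
2. I_R2 = 0.008333 A
3. P_R2 = 0.06944 W
4. P_total = 0.08333 W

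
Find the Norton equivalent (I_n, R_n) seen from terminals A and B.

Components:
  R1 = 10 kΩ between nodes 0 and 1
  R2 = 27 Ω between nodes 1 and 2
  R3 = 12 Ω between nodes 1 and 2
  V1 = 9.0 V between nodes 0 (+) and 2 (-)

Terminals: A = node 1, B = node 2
Find the Thévenin equivalent first; then I_n = V_th/R_th and R_n = R_th.
Step 1 — V_th is the open-circuit voltage V_A - V_B (nothing connected across the terminals).
Nodal analysis, taking node 2 as the 0 V reference.
Source V1 fixes V_0 = 9 V.
KCL at each unknown node (sum of currents leaving = 0; resistances in Ω):
  Node 1: (V_1 - 9)/10000 + (V_1 - 0)/27 + (V_1 - 0)/12 = 0
Collecting terms: 0.1205 × V_1 = 0.0009  =>  V_1 = 0.007471 V
V_th = V_1 - V_2 = 0.007471 - 0 = 0.007471 V
Step 2 — R_th: zero the source — replace V1 by a short circuit (node 2 merges into node 0) — and find the resistance seen between A (node 1) and B (node 0).
Reduce the network between node 1 (A) and node 0 (B) by series/parallel combination:
  Rp1 = R1 ‖ R2 ‖ R3 (parallel, all between nodes 0 and 1) = 1/(1/10000 + 1/27 + 1/12) = 8.301 Ω
R_th = 8.301 Ω
I_n = V_th/R_th = 0.007471/8.301 = 0.0009 A, and R_n = R_th = 8.301 Ω

Final answer: I_n = 0.0009 A, R_n = 8.301 Ω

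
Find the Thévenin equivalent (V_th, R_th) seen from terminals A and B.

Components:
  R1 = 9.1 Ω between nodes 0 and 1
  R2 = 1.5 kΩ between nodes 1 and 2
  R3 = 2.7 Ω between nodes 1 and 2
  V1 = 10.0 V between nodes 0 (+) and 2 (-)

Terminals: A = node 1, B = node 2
Step 1 — V_th is the open-circuit voltage V_A - V_B (nothing connected across the terminals).
Nodal analysis, taking node 2 as the 0 V reference.
Source V1 fixes V_0 = 10 V.
KCL at each unknown node (sum of currents leaving = 0; resistances in Ω):
  Node 1: (V_1 - 10)/9.1 + (V_1 - 0)/1500 + (V_1 - 0)/2.7 = 0
Collecting terms: 0.4809 × V_1 = 1.099  =>  V_1 = 2.285 V
V_th = V_1 - V_2 = 2.285 - 0 = 2.285 V
Step 2 — R_th: zero the source — replace V1 by a short circuit (node 2 merges into node 0) — and find the resistance seen between A (node 1) and B (node 0).
Reduce the network between node 1 (A) and node 0 (B) by series/parallel combination:
  Rp1 = R1 ‖ R2 ‖ R3 (parallel, all between nodes 0 and 1) = 1/(1/9.1 + 1/1500 + 1/2.7) = 2.079 Ω
R_th = 2.079 Ω

Final answer: V_th = 2.285 V, R_th = 2.079 Ω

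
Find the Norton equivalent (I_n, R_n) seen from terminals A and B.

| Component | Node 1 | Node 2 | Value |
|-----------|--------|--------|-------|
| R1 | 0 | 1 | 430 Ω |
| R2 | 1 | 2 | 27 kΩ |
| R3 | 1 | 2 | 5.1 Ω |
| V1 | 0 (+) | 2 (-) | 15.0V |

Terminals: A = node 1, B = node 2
Find the Thévenin equivalent first; then I_n = V_th/R_th and R_n = R_th.
Step 1 — V_th is the open-circuit voltage V_A - V_B (nothing connected across the terminals).
Nodal analysis, taking node 2 as the 0 V reference.
Source V1 fixes V_0 = 15 V.
KCL at each unknown node (sum of currents leaving = 0; resistances in Ω):
  Node 1: (V_1 - 15)/430 + (V_1 - 0)/27000 + (V_1 - 0)/5.1 = 0
Collecting terms: 0.1984 × V_1 = 0.03488  =>  V_1 = 0.1758 V
V_th = V_1 - V_2 = 0.1758 - 0 = 0.1758 V
Step 2 — R_th: zero the source — replace V1 by a short circuit (node 2 merges into node 0) — and find the resistance seen between A (node 1) and B (node 0).
Reduce the network between node 1 (A) and node 0 (B) by series/parallel combination:
  Rp1 = R1 ‖ R2 ‖ R3 (parallel, all between nodes 0 and 1) = 1/(1/430 + 1/27000 + 1/5.1) = 5.039 Ω
R_th = 5.039 Ω
I_n = V_th/R_th = 0.1758/5.039 = 0.03488 A, and R_n = R_th = 5.039 Ω

Final answer: I_n = 0.03488 A, R_n = 5.039 Ω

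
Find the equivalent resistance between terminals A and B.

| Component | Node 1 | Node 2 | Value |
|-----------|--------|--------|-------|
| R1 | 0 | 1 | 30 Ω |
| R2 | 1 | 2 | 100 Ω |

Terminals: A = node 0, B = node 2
Reduce the network between node 0 (A) and node 2 (B) by series/parallel combination:
  Rs1 = R1 + R2 (series, joined only at node 1) = 30 + 100 = 130 Ω
R_eq = 130 Ω

Final answer: 130 Ω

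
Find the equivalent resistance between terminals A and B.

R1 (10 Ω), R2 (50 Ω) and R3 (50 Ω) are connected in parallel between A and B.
Reduce the network between node 0 (A) and node 1 (B) by series/parallel combination:
  Rp1 = R1 ‖ R2 ‖ R3 (parallel, all between nodes 0 and 1) = 1/(1/10 + 1/50 + 1/50) = 7.143 Ω
R_eq = 7.143 Ω

Final answer: 7.143 Ω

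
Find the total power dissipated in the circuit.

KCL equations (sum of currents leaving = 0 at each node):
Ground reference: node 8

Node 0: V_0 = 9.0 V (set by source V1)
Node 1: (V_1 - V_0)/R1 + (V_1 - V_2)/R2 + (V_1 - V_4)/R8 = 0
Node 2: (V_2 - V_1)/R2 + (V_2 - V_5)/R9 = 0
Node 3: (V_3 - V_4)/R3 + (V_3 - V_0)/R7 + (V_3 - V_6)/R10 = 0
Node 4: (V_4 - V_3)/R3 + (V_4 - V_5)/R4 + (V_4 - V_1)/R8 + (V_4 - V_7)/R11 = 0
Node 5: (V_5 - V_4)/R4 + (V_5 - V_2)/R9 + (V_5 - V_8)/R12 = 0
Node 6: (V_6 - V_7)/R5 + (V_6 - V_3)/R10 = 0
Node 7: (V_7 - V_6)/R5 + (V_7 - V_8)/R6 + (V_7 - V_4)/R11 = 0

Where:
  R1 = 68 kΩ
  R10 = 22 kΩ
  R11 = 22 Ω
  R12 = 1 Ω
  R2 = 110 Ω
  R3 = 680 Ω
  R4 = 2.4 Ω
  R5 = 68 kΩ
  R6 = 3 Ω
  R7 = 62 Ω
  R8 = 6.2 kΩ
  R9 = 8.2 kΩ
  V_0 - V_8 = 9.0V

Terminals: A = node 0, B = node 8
Nodal analysis, taking node 8 as the 0 V reference.
Source V1 fixes V_0 = 9 V.
KCL at each unknown node (sum of currents leaving = 0; resistances in Ω):
  Node 1: (V_1 - 9)/68000 + (V_1 - V_2)/110 + (V_1 - V_4)/6200 = 0
  Node 2: (V_2 - V_1)/110 + (V_2 - V_5)/8200 = 0
  Node 3: (V_3 - V_4)/680 + (V_3 - 9)/62 + (V_3 - V_6)/22000 = 0
  Node 4: (V_4 - V_3)/680 + (V_4 - V_5)/2.4 + (V_4 - V_1)/6200 + (V_4 - V_7)/22 = 0
  Node 5: (V_5 - V_4)/2.4 + (V_5 - V_2)/8200 + (V_5 - 0)/1 = 0
  Node 6: (V_6 - V_7)/68000 + (V_6 - V_3)/22000 = 0
  Node 7: (V_7 - V_6)/68000 + (V_7 - 0)/3 + (V_7 - V_4)/22 = 0
Collecting terms (coefficients in siemens):
  0.009267·V_1 - 0.009091·V_2 - 0.0001613·V_4 = 0.0001324
  0.009213·V_2 - 0.009091·V_1 - 0.000122·V_5 = 0
  0.01765·V_3 - 0.001471·V_4 - 0.00004545·V_6 = 0.1452
  0.4638·V_4 - 0.0001613·V_1 - 0.001471·V_3 - 0.4167·V_5 - 0.04545·V_7 = 0
  1.417·V_5 - 0.000122·V_2 - 0.4167·V_4 = 0
  0.00006016·V_6 - 0.00004545·V_3 - 0.00001471·V_7 = 0
  0.3788·V_7 - 0.04545·V_4 - 0.00001471·V_6 = 0
Solving these 7 simultaneous equations (Gaussian elimination) gives:
  V_1 = 0.4708 V, V_2 = 0.4647 V, V_3 = 8.246 V, V_4 = 0.03642 V
  V_5 = 0.01075 V, V_6 = 6.231 V, V_7 = 0.004613 V
Power in each resistor, P = (ΔV)²/R:
  P_R1 = (9 - 0.4708)²/68000 = 0.00107 W
  P_R2 = (0.4708 - 0.4647)²/110 = 0.0000003372 W
  P_R3 = (8.246 - 0.03642)²/680 = 0.09911 W
  P_R4 = (0.03642 - 0.01075)²/2.4 = 0.0002746 W
  P_R5 = (6.231 - 0.004613)²/68000 = 0.0005702 W
  P_R6 = (0.004613 - 0)²/3 = 0.000007092 W
  P_R7 = (9 - 8.246)²/62 = 0.009174 W
  P_R8 = (0.4708 - 0.03642)²/6200 = 0.00003044 W
  P_R9 = (0.4647 - 0.01075)²/8200 = 0.00002513 W
  P_R10 = (8.246 - 6.231)²/22000 = 0.0001845 W
  P_R11 = (0.03642 - 0.004613)²/22 = 0.000046 W
  P_R12 = (0.01075 - 0)²/1 = 0.0001156 W
P_total = P_R1 + P_R2 + P_R3 + P_R4 + P_R5 + P_R6 + P_R7 + P_R8 + P_R9 + P_R10 + P_R11 + P_R12 = 0.1106 W

Final answer: 0.1106 W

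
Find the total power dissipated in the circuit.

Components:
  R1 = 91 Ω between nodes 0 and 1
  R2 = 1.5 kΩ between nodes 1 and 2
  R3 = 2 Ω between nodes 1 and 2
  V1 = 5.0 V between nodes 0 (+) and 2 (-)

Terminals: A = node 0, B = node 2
Nodal analysis, taking node 2 as the 0 V reference.
Source V1 fixes V_0 = 5 V.
KCL at each unknown node (sum of currents leaving = 0; resistances in Ω):
  Node 1: (V_1 - 5)/91 + (V_1 - 0)/1500 + (V_1 - 0)/2 = 0
Collecting terms: 0.5117 × V_1 = 0.05495  =>  V_1 = 0.1074 V
Power in each resistor, P = (ΔV)²/R:
  P_R1 = (5 - 0.1074)²/91 = 0.2631 W
  P_R2 = (0.1074 - 0)²/1500 = 0.000007688 W
  P_R3 = (0.1074 - 0)²/2 = 0.005766 W
P_total = P_R1 + P_R2 + P_R3 = 0.2688 W

Final answer: 0.2688 W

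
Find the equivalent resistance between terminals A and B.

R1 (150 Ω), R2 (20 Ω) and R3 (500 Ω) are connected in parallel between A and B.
Reduce the network between node 0 (A) and node 1 (B) by series/parallel combination:
  Rp1 = R1 ‖ R2 ‖ R3 (parallel, all between nodes 0 and 1) = 1/(1/150 + 1/20 + 1/500) = 17.05 Ω
R_eq = 17.05 Ω

Final answer: 17.05 Ω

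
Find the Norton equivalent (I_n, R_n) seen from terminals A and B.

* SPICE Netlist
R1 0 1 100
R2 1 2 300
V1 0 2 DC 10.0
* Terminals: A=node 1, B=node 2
Find the Thévenin equivalent first; then I_n = V_th/R_th and R_n = R_th.
Step 1 — V_th is the open-circuit voltage V_A - V_B (nothing connected across the terminals).
Nodal analysis, taking node 2 as the 0 V reference.
Source V1 fixes V_0 = 10 V.
KCL at each unknown node (sum of currents leaving = 0; resistances in Ω):
  Node 1: (V_1 - 10)/100 + (V_1 - 0)/300 = 0
Collecting terms: 0.01333 × V_1 = 0.1  =>  V_1 = 7.5 V
V_th = V_1 - V_2 = 7.5 - 0 = 7.5 V
Step 2 — R_th: zero the source — replace V1 by a short circuit (node 2 merges into node 0) — and find the resistance seen between A (node 1) and B (node 0).
Reduce the network between node 1 (A) and node 0 (B) by series/parallel combination:
  Rp1 = R1 ‖ R2 (parallel, both between nodes 0 and 1) = 1/(1/100 + 1/300) = 75 Ω
R_th = 75 Ω
I_n = V_th/R_th = 7.5/75 = 0.1 A, and R_n = R_th = 75 Ω

Final answer: I_n = 0.1 A, R_n = 75 Ω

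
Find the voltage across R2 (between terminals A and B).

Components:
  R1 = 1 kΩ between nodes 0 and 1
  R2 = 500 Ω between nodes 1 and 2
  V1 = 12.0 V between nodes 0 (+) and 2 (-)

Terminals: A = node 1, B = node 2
R1 and R2 are in series across V1 (node 0 → node 1 → node 2), and the output A–B is taken across R2, so this is a voltage divider.
Series current: I = V1/(R1 + R2) = 12/(1000 + 500) = 12/1500 = 0.008 A
V_R2 = I × R2 = V1 × R2/(R1 + R2) = 12 × 500/1500 = 4 V

Final answer: 4 V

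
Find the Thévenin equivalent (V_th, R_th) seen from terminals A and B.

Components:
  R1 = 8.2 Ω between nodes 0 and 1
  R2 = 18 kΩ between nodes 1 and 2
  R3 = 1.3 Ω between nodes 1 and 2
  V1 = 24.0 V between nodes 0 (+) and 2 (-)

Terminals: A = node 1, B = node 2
Step 1 — V_th is the open-circuit voltage V_A - V_B (nothing connected across the terminals).
Nodal analysis, taking node 2 as the 0 V reference.
Source V1 fixes V_0 = 24 V.
KCL at each unknown node (sum of currents leaving = 0; resistances in Ω):
  Node 1: (V_1 - 24)/8.2 + (V_1 - 0)/18000 + (V_1 - 0)/1.3 = 0
Collecting terms: 0.8912 × V_1 = 2.927  =>  V_1 = 3.284 V
V_th = V_1 - V_2 = 3.284 - 0 = 3.284 V
Step 2 — R_th: zero the source — replace V1 by a short circuit (node 2 merges into node 0) — and find the resistance seen between A (node 1) and B (node 0).
Reduce the network between node 1 (A) and node 0 (B) by series/parallel combination:
  Rp1 = R1 ‖ R2 ‖ R3 (parallel, all between nodes 0 and 1) = 1/(1/8.2 + 1/18000 + 1/1.3) = 1.122 Ω
R_th = 1.122 Ω

Final answer: V_th = 3.284 V, R_th = 1.122 Ω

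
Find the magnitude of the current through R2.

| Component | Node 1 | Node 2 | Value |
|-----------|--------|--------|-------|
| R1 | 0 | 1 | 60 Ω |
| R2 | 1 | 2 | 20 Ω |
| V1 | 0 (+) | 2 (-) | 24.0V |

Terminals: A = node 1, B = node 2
Nodal analysis, taking node 2 as the 0 V reference.
Source V1 fixes V_0 = 24 V.
KCL at each unknown node (sum of currents leaving = 0; resistances in Ω):
  Node 1: (V_1 - 24)/60 + (V_1 - 0)/20 = 0
Collecting terms: 0.06667 × V_1 = 0.4  =>  V_1 = 6 V
I_R2 = (V_1 - V_2)/R2 = (6 - 0)/20 = 0.3 A
|I_R2| = 0.3 A

Final answer: |I_R2| = 0.3 A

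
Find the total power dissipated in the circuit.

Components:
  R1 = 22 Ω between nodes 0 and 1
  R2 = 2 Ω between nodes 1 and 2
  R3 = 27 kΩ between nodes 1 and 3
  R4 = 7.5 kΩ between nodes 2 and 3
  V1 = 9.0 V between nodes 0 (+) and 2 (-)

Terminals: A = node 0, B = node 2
Nodal analysis, taking node 2 as the 0 V reference.
Source V1 fixes V_0 = 9 V.
KCL at each unknown node (sum of currents leaving = 0; resistances in Ω):
  Node 1: (V_1 - 9)/22 + (V_1 - 0)/2 + (V_1 - V_3)/27000 = 0
  Node 3: (V_3 - V_1)/27000 + (V_3 - 0)/7500 = 0
Collecting terms (coefficients in siemens):
  0.5455·V_1 - 0.00003704·V_3 = 0.4091
  0.0001704·V_3 - 0.00003704·V_1 = 0
Determinant D = (0.5455)(0.0001704) - (-0.00003704)(-0.00003704) = 0.00009293
V_1 = [(0.4091)(0.0001704) - (-0.00003704)(0)]/D = 0.75 V
V_3 = [(0.5455)(0) - (0.4091)(-0.00003704)]/D = 0.163 V
Power in each resistor, P = (ΔV)²/R:
  P_R1 = (9 - 0.75)²/22 = 3.094 W
  P_R2 = (0.75 - 0)²/2 = 0.2812 W
  P_R3 = (0.75 - 0.163)²/27000 = 0.00001276 W
  P_R4 = (0 - 0.163)²/7500 = 0.000003544 W
P_total = P_R1 + P_R2 + P_R3 + P_R4 = 3.375 W

Final answer: 3.375 W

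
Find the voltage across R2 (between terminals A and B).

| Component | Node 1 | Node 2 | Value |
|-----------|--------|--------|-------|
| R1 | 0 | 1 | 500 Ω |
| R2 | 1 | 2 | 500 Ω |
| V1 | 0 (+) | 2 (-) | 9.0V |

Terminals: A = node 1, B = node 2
R1 and R2 are in series across V1 (node 0 → node 1 → node 2), and the output A–B is taken across R2, so this is a voltage divider.
Series current: I = V1/(R1 + R2) = 9/(500 + 500) = 9/1000 = 0.009 A
V_R2 = I × R2 = V1 × R2/(R1 + R2) = 9 × 500/1000 = 4.5 V

Final answer: 4.5 V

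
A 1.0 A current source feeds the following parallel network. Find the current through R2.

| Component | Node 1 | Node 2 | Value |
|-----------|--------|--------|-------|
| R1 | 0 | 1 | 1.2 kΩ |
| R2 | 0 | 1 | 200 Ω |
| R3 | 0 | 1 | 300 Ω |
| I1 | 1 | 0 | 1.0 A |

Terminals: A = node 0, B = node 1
All resistors sit directly between nodes 0 and 1, so they are in parallel and share one voltage V; the full source current 1 A splits among them.
1/R_par = 1/1200 + 1/200 + 1/300 = 0.009167 S  =>  R_par = 109.1 Ω
V = I × R_par = 1 × 109.1 = 109.1 V
I_R2 = V/R2 = 109.1/200 = 0.5455 A

Final answer: 0.5455 A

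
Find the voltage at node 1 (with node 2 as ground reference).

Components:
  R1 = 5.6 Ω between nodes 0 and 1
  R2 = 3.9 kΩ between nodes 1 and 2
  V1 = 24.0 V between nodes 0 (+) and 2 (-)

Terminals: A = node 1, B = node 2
Nodal analysis, taking node 2 as the 0 V reference.
Source V1 fixes V_0 = 24 V.
KCL at each unknown node (sum of currents leaving = 0; resistances in Ω):
  Node 1: (V_1 - 24)/5.6 + (V_1 - 0)/3900 = 0
Collecting terms: 0.1788 × V_1 = 4.286  =>  V_1 = 23.97 V
The requested potential is V_1 = 23.97 V.

Final answer: V_1 = 23.97 V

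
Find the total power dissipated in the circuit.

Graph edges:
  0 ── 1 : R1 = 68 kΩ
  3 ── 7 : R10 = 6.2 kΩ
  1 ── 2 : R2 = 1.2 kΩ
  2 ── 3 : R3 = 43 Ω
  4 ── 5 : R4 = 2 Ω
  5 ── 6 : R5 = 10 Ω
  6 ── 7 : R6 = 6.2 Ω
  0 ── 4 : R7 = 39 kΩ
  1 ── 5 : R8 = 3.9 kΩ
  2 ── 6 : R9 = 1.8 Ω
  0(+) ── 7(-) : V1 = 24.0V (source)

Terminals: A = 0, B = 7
Nodal analysis, taking node 7 as the 0 V reference.
Source V1 fixes V_0 = 24 V.
KCL at each unknown node (sum of currents leaving = 0; resistances in Ω):
  Node 1: (V_1 - 24)/68000 + (V_1 - V_2)/1200 + (V_1 - V_5)/3900 = 0
  Node 2: (V_2 - V_1)/1200 + (V_2 - V_3)/43 + (V_2 - V_6)/1.8 = 0
  Node 3: (V_3 - V_2)/43 + (V_3 - 0)/6200 = 0
  Node 4: (V_4 - V_5)/2 + (V_4 - 24)/39000 = 0
  Node 5: (V_5 - V_4)/2 + (V_5 - V_6)/10 + (V_5 - V_1)/3900 = 0
  Node 6: (V_6 - V_5)/10 + (V_6 - 0)/6.2 + (V_6 - V_2)/1.8 = 0
Collecting terms (coefficients in siemens):
  0.001104·V_1 - 0.0008333·V_2 - 0.0002564·V_5 = 0.0003529
  0.5796·V_2 - 0.0008333·V_1 - 0.02326·V_3 - 0.5556·V_6 = 0
  0.02342·V_3 - 0.02326·V_2 = 0
  0.5·V_4 - 0.5·V_5 = 0.0006154
  0.6003·V_5 - 0.0002564·V_1 - 0.5·V_4 - 0.1·V_6 = 0
  0.8168·V_6 - 0.5556·V_2 - 0.1·V_5 = 0
Solving these 6 simultaneous equations (Gaussian elimination) gives:
  V_1 = 0.3274 V, V_2 = 0.006445 V, V_3 = 0.0064 V, V_4 = 0.01415 V
  V_5 = 0.01292 V, V_6 = 0.005965 V
Power in each resistor, P = (ΔV)²/R:
  P_R1 = (24 - 0.3274)²/68000 = 0.008241 W
  P_R2 = (0.3274 - 0.006445)²/1200 = 0.00008586 W
  P_R3 = (0.006445 - 0.0064)²/43 = 0.00000000004582 W
  P_R4 = (0.01415 - 0.01292)²/2 = 0.0000007565 W
  P_R5 = (0.01292 - 0.005965)²/10 = 0.000004839 W
  P_R6 = (0.005965 - 0)²/6.2 = 0.000005739 W
  P_R7 = (24 - 0.01415)²/39000 = 0.01475 W
  P_R8 = (0.3274 - 0.01292)²/3900 = 0.00002536 W
  P_R9 = (0.006445 - 0.005965)²/1.8 = 0.0000001278 W
  P_R10 = (0.0064 - 0)²/6200 = 0.000000006607 W
P_total = P_R1 + P_R2 + P_R3 + P_R4 + P_R5 + P_R6 + P_R7 + P_R8 + P_R9 + P_R10 = 0.02312 W

Final answer: 0.02312 W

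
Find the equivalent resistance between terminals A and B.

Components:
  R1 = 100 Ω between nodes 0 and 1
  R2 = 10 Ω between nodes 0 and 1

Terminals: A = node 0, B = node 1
Reduce the network between node 0 (A) and node 1 (B) by series/parallel combination:
  Rp1 = R1 ‖ R2 (parallel, both between nodes 0 and 1) = 1/(1/100 + 1/10) = 9.091 Ω
R_eq = 9.091 Ω

Final answer: 9.091 Ω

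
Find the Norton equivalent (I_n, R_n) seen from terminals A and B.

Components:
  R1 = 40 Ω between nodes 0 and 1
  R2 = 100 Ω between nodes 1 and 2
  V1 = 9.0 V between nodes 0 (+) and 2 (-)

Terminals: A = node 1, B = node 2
Find the Thévenin equivalent first; then I_n = V_th/R_th and R_n = R_th.
Step 1 — V_th is the open-circuit voltage V_A - V_B (nothing connected across the terminals).
Nodal analysis, taking node 2 as the 0 V reference.
Source V1 fixes V_0 = 9 V.
KCL at each unknown node (sum of currents leaving = 0; resistances in Ω):
  Node 1: (V_1 - 9)/40 + (V_1 - 0)/100 = 0
Collecting terms: 0.035 × V_1 = 0.225  =>  V_1 = 6.429 V
V_th = V_1 - V_2 = 6.429 - 0 = 6.429 V
Step 2 — R_th: zero the source — replace V1 by a short circuit (node 2 merges into node 0) — and find the resistance seen between A (node 1) and B (node 0).
Reduce the network between node 1 (A) and node 0 (B) by series/parallel combination:
  Rp1 = R1 ‖ R2 (parallel, both between nodes 0 and 1) = 1/(1/40 + 1/100) = 28.57 Ω
R_th = 28.57 Ω
I_n = V_th/R_th = 6.429/28.57 = 0.225 A, and R_n = R_th = 28.57 Ω

Final answer: I_n = 0.225 A, R_n = 28.57 Ω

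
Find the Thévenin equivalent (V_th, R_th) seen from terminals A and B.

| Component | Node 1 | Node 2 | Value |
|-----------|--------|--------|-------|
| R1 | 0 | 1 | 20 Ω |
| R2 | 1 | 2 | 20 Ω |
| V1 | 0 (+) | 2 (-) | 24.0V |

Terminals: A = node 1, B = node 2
Step 1 — V_th is the open-circuit voltage V_A - V_B (nothing connected across the terminals).
Nodal analysis, taking node 2 as the 0 V reference.
Source V1 fixes V_0 = 24 V.
KCL at each unknown node (sum of currents leaving = 0; resistances in Ω):
  Node 1: (V_1 - 24)/20 + (V_1 - 0)/20 = 0
Collecting terms: 0.1 × V_1 = 1.2  =>  V_1 = 12 V
V_th = V_1 - V_2 = 12 - 0 = 12 V
Step 2 — R_th: zero the source — replace V1 by a short circuit (node 2 merges into node 0) — and find the resistance seen between A (node 1) and B (node 0).
Reduce the network between node 1 (A) and node 0 (B) by series/parallel combination:
  Rp1 = R1 ‖ R2 (parallel, both between nodes 0 and 1) = 1/(1/20 + 1/20) = 10 Ω
R_th = 10 Ω

Final answer: V_th = 12 V, R_th = 10 Ω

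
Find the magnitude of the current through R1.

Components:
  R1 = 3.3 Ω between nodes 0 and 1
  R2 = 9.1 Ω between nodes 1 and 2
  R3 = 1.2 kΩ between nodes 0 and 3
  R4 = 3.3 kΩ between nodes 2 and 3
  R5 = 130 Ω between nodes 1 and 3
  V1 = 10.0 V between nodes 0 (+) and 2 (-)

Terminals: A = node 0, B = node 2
Nodal analysis, taking node 2 as the 0 V reference.
Source V1 fixes V_0 = 10 V.
KCL at each unknown node (sum of currents leaving = 0; resistances in Ω):
  Node 1: (V_1 - 10)/3.3 + (V_1 - 0)/9.1 + (V_1 - V_3)/130 = 0
  Node 3: (V_3 - 10)/1200 + (V_3 - 0)/3300 + (V_3 - V_1)/130 = 0
Collecting terms (coefficients in siemens):
  0.4206·V_1 - 0.007692·V_3 = 3.03
  0.008829·V_3 - 0.007692·V_1 = 0.008333
Determinant D = (0.4206)(0.008829) - (-0.007692)(-0.007692) = 0.003654
V_1 = [(3.03)(0.008829) - (-0.007692)(0.008333)]/D = 7.339 V
V_3 = [(0.4206)(0.008333) - (3.03)(-0.007692)]/D = 7.338 V
I_R1 = (V_0 - V_1)/R1 = (10 - 7.339)/3.3 = 0.8065 A
|I_R1| = 0.8065 A

Final answer: |I_R1| = 0.8065 A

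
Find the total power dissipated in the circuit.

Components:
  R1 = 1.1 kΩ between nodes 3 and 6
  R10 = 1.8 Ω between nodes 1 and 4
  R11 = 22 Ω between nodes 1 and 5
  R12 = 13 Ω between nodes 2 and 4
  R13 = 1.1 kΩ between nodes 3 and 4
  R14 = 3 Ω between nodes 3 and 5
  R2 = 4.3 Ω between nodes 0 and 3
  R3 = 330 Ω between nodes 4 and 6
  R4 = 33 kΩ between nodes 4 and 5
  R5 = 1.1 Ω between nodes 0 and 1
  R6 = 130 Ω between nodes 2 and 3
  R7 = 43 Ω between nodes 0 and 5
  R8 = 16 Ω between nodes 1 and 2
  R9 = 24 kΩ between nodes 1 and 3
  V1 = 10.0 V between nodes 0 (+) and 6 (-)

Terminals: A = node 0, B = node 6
Nodal analysis, taking node 6 as the 0 V reference.
Source V1 fixes V_0 = 10 V.
KCL at each unknown node (sum of currents leaving = 0; resistances in Ω):
  Node 1: (V_1 - 10)/1.1 + (V_1 - V_2)/16 + (V_1 - V_3)/24000 + (V_1 - V_4)/1.8 + (V_1 - V_5)/22 = 0
  Node 2: (V_2 - V_3)/130 + (V_2 - V_1)/16 + (V_2 - V_4)/13 = 0
  Node 3: (V_3 - 0)/1100 + (V_3 - 10)/4.3 + (V_3 - V_2)/130 + (V_3 - V_1)/24000 + (V_3 - V_4)/1100 + (V_3 - V_5)/3 = 0
  Node 4: (V_4 - 0)/330 + (V_4 - V_5)/33000 + (V_4 - V_1)/1.8 + (V_4 - V_2)/13 + (V_4 - V_3)/1100 = 0
  Node 5: (V_5 - V_4)/33000 + (V_5 - 10)/43 + (V_5 - V_1)/22 + (V_5 - V_3)/3 = 0
Collecting terms (coefficients in siemens):
  1.573·V_1 - 0.0625·V_2 - 0.00004167·V_3 - 0.5556·V_4 - 0.04545·V_5 = 9.091
  0.1471·V_2 - 0.0625·V_1 - 0.007692·V_3 - 0.07692·V_4 = 0
  0.5754·V_3 - 0.00004167·V_1 - 0.007692·V_2 - 0.0009091·V_4 - 0.3333·V_5 = 2.326
  0.6364·V_4 - 0.5556·V_1 - 0.07692·V_2 - 0.0009091·V_3 - 0.0000303·V_5 = 0
  0.4021·V_5 - 0.04545·V_1 - 0.3333·V_3 - 0.0000303·V_4 = 0.2326
Solving these 5 simultaneous equations (Gaussian elimination) gives:
  V_1 = 9.967 V, V_2 = 9.94 V, V_3 = 9.964 V, V_4 = 9.916 V
  V_5 = 9.966 V
Power in each resistor, P = (ΔV)²/R:
  P_R1 = (9.964 - 0)²/1100 = 0.09025 W
  P_R2 = (10 - 9.964)²/4.3 = 0.000307 W
  P_R3 = (9.916 - 0)²/330 = 0.298 W
  P_R4 = (9.916 - 9.966)²/33000 = 0.00000007486 W
  P_R5 = (10 - 9.967)²/1.1 = 0.0009815 W
  P_R6 = (9.94 - 9.964)²/130 = 0.000004145 W
  P_R7 = (10 - 9.966)²/43 = 0.00002663 W
  P_R8 = (9.967 - 9.94)²/16 = 0.0000445 W
  P_R9 = (9.967 - 9.964)²/24000 = 0.0000000005024 W
  P_R10 = (9.967 - 9.916)²/1.8 = 0.001427 W
  P_R11 = (9.967 - 9.966)²/22 = 0.00000004382 W
  P_R12 = (9.94 - 9.916)²/13 = 0.00004432 W
  P_R13 = (9.964 - 9.916)²/1100 = 0.000002027 W
  P_R14 = (9.964 - 9.966)²/3 = 0.000002067 W
P_total = P_R1 + P_R2 + P_R3 + P_R4 + P_R5 + P_R6 + P_R7 + P_R8 + P_R9 + P_R10 + P_R11 + P_R12 + P_R13 + P_R14 = 0.3911 W

Final answer: 0.3911 W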